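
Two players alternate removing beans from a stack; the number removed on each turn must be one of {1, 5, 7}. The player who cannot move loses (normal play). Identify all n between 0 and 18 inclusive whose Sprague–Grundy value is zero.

0, 2, 4, 6, 8, 10, 12, 14, 16, 18

G(0) = 0
G(1) = mex{0} = 1
G(2) = mex{1} = 0
G(3) = mex{0} = 1
G(4) = mex{1} = 0
G(5) = mex{0,0} = 1
G(6) = mex{1,1} = 0
G(7) = mex{0,0,0} = 1
G(8) = mex{1,1,1} = 0
G(9) = mex{0,0,0} = 1
G(10) = mex{1,1,1} = 0
G(11) = mex{0,0,0} = 1
G(12) = mex{1,1,1} = 0
G(13) = mex{0,0,0} = 1
G(14) = mex{1,1,1} = 0
G(15) = mex{0,0,0} = 1
G(16) = mex{1,1,1} = 0
G(17) = mex{0,0,0} = 1
G(18) = mex{1,1,1} = 0
P-positions are exactly the n with G(n) = 0.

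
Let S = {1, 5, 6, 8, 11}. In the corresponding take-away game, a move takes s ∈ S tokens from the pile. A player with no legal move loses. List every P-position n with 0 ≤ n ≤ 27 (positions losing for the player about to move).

0, 2, 4, 14, 16, 18

n :  0  1  2  3  4  5  6  7  8  9 10 11 12 13 14 15 16 17 18 19 20 21 22 23 24 25 26 27
G :  0  1  0  1  0  1  2  3  2  3  2  3  4  5  0  1  0  1  0  1  2  3  2  3  2  3  4  5
P-positions are exactly the n with G(n) = 0.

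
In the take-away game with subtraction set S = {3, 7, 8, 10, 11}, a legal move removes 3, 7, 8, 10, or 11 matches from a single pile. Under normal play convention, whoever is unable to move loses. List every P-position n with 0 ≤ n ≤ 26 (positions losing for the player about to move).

G(0) = 0
G(1) = mex{} = 0
G(2) = mex{} = 0
G(3) = mex{0} = 1
G(4) = mex{0} = 1
G(5) = mex{0} = 1
G(6) = mex{1} = 0
G(7) = mex{1,0} = 2
G(8) = mex{1,0,0} = 2
G(9) = mex{0,0,0} = 1
G(10) = mex{2,1,0,0} = 3
G(11) = mex{2,1,1,0,0} = 3
G(12) = mex{1,1,1,0,0} = 2
G(13) = mex{3,0,1,1,0} = 2
G(14) = mex{3,2,0,1,1} = 4
G(15) = mex{2,2,2,1,1} = 0
G(16) = mex{2,1,2,0,1} = 3
G(17) = mex{4,3,1,2,0} = 5
G(18) = mex{0,3,3,2,2} = 1
G(19) = mex{3,2,3,1,2} = 0
G(20) = mex{5,2,2,3,1} = 0
G(21) = mex{1,4,2,3,3} = 0
G(22) = mex{0,0,4,2,3} = 1
G(23) = mex{0,3,0,2,2} = 1
G(24) = mex{0,5,3,4,2} = 1
G(25) = mex{1,1,5,0,4} = 2
G(26) = mex{1,0,1,3,0} = 2
P-positions are exactly the n with G(n) = 0.

0, 1, 2, 6, 15, 19, 20, 21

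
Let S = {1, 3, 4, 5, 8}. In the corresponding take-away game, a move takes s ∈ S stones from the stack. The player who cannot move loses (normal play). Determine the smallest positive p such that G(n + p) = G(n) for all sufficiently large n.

9

n :  0  1  2  3  4  5  6  7  8  9 10 11 12 13 14 15 16 17 18 19
G :  0  1  0  1  2  3  2  3  4  0  1  0  1  2  3  2  3  4  0  1
G(n+9) = G(n) holds for n = 0,…,7 (a full window of length max(S) = 8), so the sequence is purely periodic with period 9.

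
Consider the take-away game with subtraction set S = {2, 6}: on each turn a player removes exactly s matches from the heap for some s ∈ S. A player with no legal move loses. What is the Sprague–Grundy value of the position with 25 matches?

n :  0  1  2  3  4  5  6  7  8  9 10 11 12 13 14 15 16 17 18 19 20 21 22 23 24 25
G :  0  0  1  1  0  0  1  1  0  0  1  1  0  0  1  1  0  0  1  1  0  0  1  1  0  0

0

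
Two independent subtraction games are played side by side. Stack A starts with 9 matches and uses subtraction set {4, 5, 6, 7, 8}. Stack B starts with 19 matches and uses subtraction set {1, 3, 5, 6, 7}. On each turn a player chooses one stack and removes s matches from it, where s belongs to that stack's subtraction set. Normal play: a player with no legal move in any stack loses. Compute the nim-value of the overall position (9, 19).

1

Stack A, S = {4, 5, 6, 7, 8}:
n : 0 1 2 3 4 5 6 7 8 9
G : 0 0 0 0 1 1 1 1 2 2
G_A(9) = 2.
Stack B, S = {1, 3, 5, 6, 7}:
G(0) = 0
G(1) = mex{0} = 1
G(2) = mex{1} = 0
G(3) = mex{0,0} = 1
G(4) = mex{1,1} = 0
G(5) = mex{0,0,0} = 1
G(6) = mex{1,1,1,0} = 2
G(7) = mex{2,0,0,1,0} = 3
G(8) = mex{3,1,1,0,1} = 2
G(9) = mex{2,2,0,1,0} = 3
G(10) = mex{3,3,1,0,1} = 2
G(11) = mex{2,2,2,1,0} = 3
G(12) = mex{3,3,3,2,1} = 0
G(13) = mex{0,2,2,3,2} = 1
G(14) = mex{1,3,3,2,3} = 0
G(15) = mex{0,0,2,3,2} = 1
G(16) = mex{1,1,3,2,3} = 0
G(17) = mex{0,0,0,3,2} = 1
G(18) = mex{1,1,1,0,3} = 2
G(19) = mex{2,0,0,1,0} = 3
G_B(19) = 3.
Combined Grundy value = 2 ⊕ 3 = 1.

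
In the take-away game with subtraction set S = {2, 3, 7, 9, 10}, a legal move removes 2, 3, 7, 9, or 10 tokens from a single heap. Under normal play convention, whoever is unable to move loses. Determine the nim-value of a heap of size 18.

0

n :  0  1  2  3  4  5  6  7  8  9 10 11 12 13 14 15 16 17 18
G :  0  0  1  1  2  0  0  1  1  2  2  3  3  4  4  2  3  0  0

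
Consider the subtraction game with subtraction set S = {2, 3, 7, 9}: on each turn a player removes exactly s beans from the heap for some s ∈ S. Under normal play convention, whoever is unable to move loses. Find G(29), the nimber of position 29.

n :  0  1  2  3  4  5  6  7  8  9 10 11 12 13 14 15 16 17 18 19 20 21 22 23 24 25 26 27 28 29
G :  0  0  1  1  2  0  0  1  1  2  2  0  3  1  2  2  0  0  1  1  2  0  0  1  1  2  2  0  3  1

1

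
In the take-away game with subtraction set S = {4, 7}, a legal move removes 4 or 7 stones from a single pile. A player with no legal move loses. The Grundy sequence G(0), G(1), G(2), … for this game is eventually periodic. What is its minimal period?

n :  0  1  2  3  4  5  6  7  8  9 10 11 12 13 14 15 16 17 18 19 20 21 22 23
G :  0  0  0  0  1  1  1  1  2  2  2  0  0  0  0  1  1  1  1  2  2  2  0  0
G(n+11) = G(n) holds for n = 0,…,6 (a full window of length max(S) = 7), so the sequence is purely periodic with period 11.

11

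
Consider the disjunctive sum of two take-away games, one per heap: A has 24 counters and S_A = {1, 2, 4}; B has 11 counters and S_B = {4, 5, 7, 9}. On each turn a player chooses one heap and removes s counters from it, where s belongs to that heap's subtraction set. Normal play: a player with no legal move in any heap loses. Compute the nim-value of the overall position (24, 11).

Heap A, S = {1, 2, 4}:
n :  0  1  2  3  4  5  6  7  8  9 10 11 12 13 14 15 16 17 18 19 20 21 22 23 24
G :  0  1  2  0  1  2  0  1  2  0  1  2  0  1  2  0  1  2  0  1  2  0  1  2  0
G_A(24) = 0.
Heap B, S = {4, 5, 7, 9}:
n :  0  1  2  3  4  5  6  7  8  9 10 11
G :  0  0  0  0  1  1  1  1  2  2  2  2
G_B(11) = 2.
Combined Grundy value = 0 ⊕ 2 = 2.

2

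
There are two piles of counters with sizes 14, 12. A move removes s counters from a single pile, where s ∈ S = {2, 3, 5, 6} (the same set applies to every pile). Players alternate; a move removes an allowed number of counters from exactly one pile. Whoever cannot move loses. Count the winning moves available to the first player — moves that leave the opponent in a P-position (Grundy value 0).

3

All piles use S = {2, 3, 5, 6}:
G(0) = 0
G(1) = mex{} = 0
G(2) = mex{0} = 1
G(3) = mex{0,0} = 1
G(4) = mex{1,0} = 2
G(5) = mex{1,1,0} = 2
G(6) = mex{2,1,0,0} = 3
G(7) = mex{2,2,1,0} = 3
G(8) = mex{3,2,1,1} = 0
G(9) = mex{3,3,2,1} = 0
G(10) = mex{0,3,2,2} = 1
G(11) = mex{0,0,3,2} = 1
G(12) = mex{1,0,3,3} = 2
G(13) = mex{1,1,0,3} = 2
G(14) = mex{2,1,0,0} = 3
Pile A: G(14) = 3.
Pile B: G(12) = 2.
Combined Grundy value = 3 ⊕ 2 = 1.
A winning move leaves total XOR = 0, i.e. changes one component's Grundy value g to g ⊕ X where X is the current total.
Pile A: need g' = 3⊕1 = 2. Options: 14−2→G=2, 14−3→G=1, 14−5→G=0, 14−6→G=0. Hits: 1.
Pile B: need g' = 2⊕1 = 3. Options: 12−2→G=1, 12−3→G=0, 12−5→G=3, 12−6→G=3. Hits: 2.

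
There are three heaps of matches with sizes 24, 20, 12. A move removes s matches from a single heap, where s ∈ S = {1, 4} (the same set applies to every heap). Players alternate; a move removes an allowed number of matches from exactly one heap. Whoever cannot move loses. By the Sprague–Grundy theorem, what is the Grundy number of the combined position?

All heaps use S = {1, 4}:
n :  0  1  2  3  4  5  6  7  8  9 10 11 12 13 14 15 16 17 18 19 20 21 22 23 24
G :  0  1  0  1  2  0  1  0  1  2  0  1  0  1  2  0  1  0  1  2  0  1  0  1  2
Heap A: G(24) = 2.
Heap B: G(20) = 0.
Heap C: G(12) = 0.
Combined Grundy value = 2 ⊕ 0 ⊕ 0 = 2.

2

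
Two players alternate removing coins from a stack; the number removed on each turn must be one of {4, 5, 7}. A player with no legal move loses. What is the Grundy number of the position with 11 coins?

0

n :  0  1  2  3  4  5  6  7  8  9 10 11
G :  0  0  0  0  1  1  1  1  2  2  2  0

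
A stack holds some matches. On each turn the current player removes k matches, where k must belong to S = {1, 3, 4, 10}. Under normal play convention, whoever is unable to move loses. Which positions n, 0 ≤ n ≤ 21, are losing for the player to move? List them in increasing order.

n :  0  1  2  3  4  5  6  7  8  9 10 11 12 13 14 15 16 17 18 19 20 21
G :  0  1  0  1  2  3  2  0  1  0  1  2  3  2  0  1  0  1  2  3  2  0
P-positions are exactly the n with G(n) = 0.

0, 2, 7, 9, 14, 16, 21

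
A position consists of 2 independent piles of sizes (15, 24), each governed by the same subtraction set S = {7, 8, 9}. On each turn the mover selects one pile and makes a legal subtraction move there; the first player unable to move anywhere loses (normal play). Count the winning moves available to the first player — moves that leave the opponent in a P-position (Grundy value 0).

3

All piles use S = {7, 8, 9}:
n :  0  1  2  3  4  5  6  7  8  9 10 11 12 13 14 15 16 17 18 19 20 21 22 23 24
G :  0  0  0  0  0  0  0  1  1  1  1  1  1  1  2  2  0  0  0  0  0  0  0  1  1
Pile A: G(15) = 2.
Pile B: G(24) = 1.
Combined Grundy value = 2 ⊕ 1 = 3.
A winning move leaves total XOR = 0, i.e. changes one component's Grundy value g to g ⊕ X where X is the current total.
Pile A: need g' = 2⊕3 = 1. Options: 15−7→G=1, 15−8→G=1, 15−9→G=0. Hits: 2.
Pile B: need g' = 1⊕3 = 2. Options: 24−7→G=0, 24−8→G=0, 24−9→G=2. Hits: 1.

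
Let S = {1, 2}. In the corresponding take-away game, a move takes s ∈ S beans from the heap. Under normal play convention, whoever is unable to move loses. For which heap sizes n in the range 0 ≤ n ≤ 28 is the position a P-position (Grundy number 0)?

n :  0  1  2  3  4  5  6  7  8  9 10 11 12 13 14 15 16 17 18 19 20 21 22 23 24 25 26 27 28
G :  0  1  2  0  1  2  0  1  2  0  1  2  0  1  2  0  1  2  0  1  2  0  1  2  0  1  2  0  1
P-positions are exactly the n with G(n) = 0.

0, 3, 6, 9, 12, 15, 18, 21, 24, 27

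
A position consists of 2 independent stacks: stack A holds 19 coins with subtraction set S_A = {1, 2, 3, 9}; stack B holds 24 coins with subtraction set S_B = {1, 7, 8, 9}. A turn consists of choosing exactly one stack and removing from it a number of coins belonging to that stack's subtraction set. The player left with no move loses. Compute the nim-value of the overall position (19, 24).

1

Stack A, S = {1, 2, 3, 9}:
n :  0  1  2  3  4  5  6  7  8  9 10 11 12 13 14 15 16 17 18 19
G :  0  1  2  3  0  1  2  3  0  1  2  3  0  1  2  3  0  1  2  3
G_A(19) = 3.
Stack B, S = {1, 7, 8, 9}:
G(0) = 0
G(1) = mex{0} = 1
G(2) = mex{1} = 0
G(3) = mex{0} = 1
G(4) = mex{1} = 0
G(5) = mex{0} = 1
G(6) = mex{1} = 0
G(7) = mex{0,0} = 1
G(8) = mex{1,1,0} = 2
G(9) = mex{2,0,1,0} = 3
G(10) = mex{3,1,0,1} = 2
G(11) = mex{2,0,1,0} = 3
G(12) = mex{3,1,0,1} = 2
G(13) = mex{2,0,1,0} = 3
G(14) = mex{3,1,0,1} = 2
G(15) = mex{2,2,1,0} = 3
G(16) = mex{3,3,2,1} = 0
G(17) = mex{0,2,3,2} = 1
G(18) = mex{1,3,2,3} = 0
G(19) = mex{0,2,3,2} = 1
G(20) = mex{1,3,2,3} = 0
G(21) = mex{0,2,3,2} = 1
G(22) = mex{1,3,2,3} = 0
G(23) = mex{0,0,3,2} = 1
G(24) = mex{1,1,0,3} = 2
G_B(24) = 2.
Combined Grundy value = 3 ⊕ 2 = 1.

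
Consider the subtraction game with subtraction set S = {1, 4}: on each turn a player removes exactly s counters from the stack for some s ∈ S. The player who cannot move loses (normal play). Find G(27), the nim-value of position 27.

0

n :  0  1  2  3  4  5  6  7  8  9 10 11 12 13 14 15 16 17 18 19 20 21 22 23 24 25 26 27
G :  0  1  0  1  2  0  1  0  1  2  0  1  0  1  2  0  1  0  1  2  0  1  0  1  2  0  1  0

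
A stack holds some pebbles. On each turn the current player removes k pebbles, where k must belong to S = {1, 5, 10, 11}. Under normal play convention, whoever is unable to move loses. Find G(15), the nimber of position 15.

n :  0  1  2  3  4  5  6  7  8  9 10 11 12 13 14 15
G :  0  1  0  1  0  1  0  1  0  1  2  3  2  3  2  3

3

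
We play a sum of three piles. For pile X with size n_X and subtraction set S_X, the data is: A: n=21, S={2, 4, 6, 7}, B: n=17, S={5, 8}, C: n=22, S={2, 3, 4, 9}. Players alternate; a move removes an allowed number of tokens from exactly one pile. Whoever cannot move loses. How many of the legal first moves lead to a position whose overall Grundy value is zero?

2

Pile A, S = {2, 4, 6, 7}:
n :  0  1  2  3  4  5  6  7  8  9 10 11 12 13 14 15 16 17 18 19 20 21
G :  0  0  1  1  2  2  3  3  4  0  0  1  1  2  2  3  3  4  0  0  1  1
G_A(21) = 1.
Pile B, S = {5, 8}:
G(0) = 0
G(1) = mex{} = 0
G(2) = mex{} = 0
G(3) = mex{} = 0
G(4) = mex{} = 0
G(5) = mex{0} = 1
G(6) = mex{0} = 1
G(7) = mex{0} = 1
G(8) = mex{0,0} = 1
G(9) = mex{0,0} = 1
G(10) = mex{1,0} = 2
G(11) = mex{1,0} = 2
G(12) = mex{1,0} = 2
G(13) = mex{1,1} = 0
G(14) = mex{1,1} = 0
G(15) = mex{2,1} = 0
G(16) = mex{2,1} = 0
G(17) = mex{2,1} = 0
G_B(17) = 0.
Pile C, S = {2, 3, 4, 9}:
n :  0  1  2  3  4  5  6  7  8  9 10 11 12 13 14 15 16 17 18 19 20 21 22
G :  0  0  1  1  2  2  0  0  1  1  2  2  0  0  1  1  2  2  0  0  1  1  2
G_C(22) = 2.
Combined Grundy value = 1 ⊕ 0 ⊕ 2 = 3.
A winning move leaves total XOR = 0, i.e. changes one component's Grundy value g to g ⊕ X where X is the current total.
Pile A: need g' = 1⊕3 = 2. Options: 21−2→G=0, 21−4→G=4, 21−6→G=3, 21−7→G=2. Hits: 1.
Pile B: need g' = 0⊕3 = 3. Options: 17−5→G=2, 17−8→G=1. Hits: 0.
Pile C: need g' = 2⊕3 = 1. Options: 22−2→G=1, 22−3→G=0, 22−4→G=0, 22−9→G=0. Hits: 1.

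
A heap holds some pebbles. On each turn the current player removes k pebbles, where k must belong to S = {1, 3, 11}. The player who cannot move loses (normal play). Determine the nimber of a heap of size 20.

n :  0  1  2  3  4  5  6  7  8  9 10 11 12 13 14 15 16 17 18 19 20
G :  0  1  0  1  0  1  0  1  0  1  0  1  0  1  0  1  0  1  0  1  0

0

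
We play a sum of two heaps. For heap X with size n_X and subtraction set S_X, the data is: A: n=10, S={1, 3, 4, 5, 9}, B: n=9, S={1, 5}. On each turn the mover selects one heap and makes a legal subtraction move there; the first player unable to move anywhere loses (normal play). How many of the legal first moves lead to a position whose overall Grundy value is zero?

Heap A, S = {1, 3, 4, 5, 9}:
n :  0  1  2  3  4  5  6  7  8  9 10
G :  0  1  0  1  2  3  2  3  0  1  0
G_A(10) = 0.
Heap B, S = {1, 5}:
G(0) = 0
G(1) = mex{0} = 1
G(2) = mex{1} = 0
G(3) = mex{0} = 1
G(4) = mex{1} = 0
G(5) = mex{0,0} = 1
G(6) = mex{1,1} = 0
G(7) = mex{0,0} = 1
G(8) = mex{1,1} = 0
G(9) = mex{0,0} = 1
G_B(9) = 1.
Combined Grundy value = 0 ⊕ 1 = 1.
A winning move leaves total XOR = 0, i.e. changes one component's Grundy value g to g ⊕ X where X is the current total.
Heap A: need g' = 0⊕1 = 1. Options: 10−1→G=1, 10−3→G=3, 10−4→G=2, 10−5→G=3, 10−9→G=1. Hits: 2.
Heap B: need g' = 1⊕1 = 0. Options: 9−1→G=0, 9−5→G=0. Hits: 2.

4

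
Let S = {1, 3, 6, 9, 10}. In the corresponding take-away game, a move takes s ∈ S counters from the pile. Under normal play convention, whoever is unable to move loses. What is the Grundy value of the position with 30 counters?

n :  0  1  2  3  4  5  6  7  8  9 10 11 12 13 14 15 16 17 18 19 20 21 22 23 24 25 26 27 28 29 30
G :  0  1  0  1  0  1  2  3  2  3  2  3  4  5  4  0  1  0  1  0  1  2  3  2  3  2  3  4  5  4  0

0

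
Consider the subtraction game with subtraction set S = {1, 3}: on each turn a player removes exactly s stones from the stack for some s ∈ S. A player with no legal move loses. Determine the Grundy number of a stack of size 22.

G(0) = 0
G(1) = mex{0} = 1
G(2) = mex{1} = 0
G(3) = mex{0,0} = 1
G(4) = mex{1,1} = 0
G(5) = mex{0,0} = 1
G(6) = mex{1,1} = 0
G(7) = mex{0,0} = 1
G(8) = mex{1,1} = 0
G(9) = mex{0,0} = 1
G(10) = mex{1,1} = 0
G(11) = mex{0,0} = 1
G(12) = mex{1,1} = 0
G(13) = mex{0,0} = 1
G(14) = mex{1,1} = 0
G(15) = mex{0,0} = 1
G(16) = mex{1,1} = 0
G(17) = mex{0,0} = 1
G(18) = mex{1,1} = 0
G(19) = mex{0,0} = 1
G(20) = mex{1,1} = 0
G(21) = mex{0,0} = 1
G(22) = mex{1,1} = 0

0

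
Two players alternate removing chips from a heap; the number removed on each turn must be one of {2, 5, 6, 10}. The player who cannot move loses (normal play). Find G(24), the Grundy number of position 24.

G(0) = 0
G(1) = mex{} = 0
G(2) = mex{0} = 1
G(3) = mex{0} = 1
G(4) = mex{1} = 0
G(5) = mex{1,0} = 2
G(6) = mex{0,0,0} = 1
G(7) = mex{2,1,0} = 3
G(8) = mex{1,1,1} = 0
G(9) = mex{3,0,1} = 2
G(10) = mex{0,2,0,0} = 1
G(11) = mex{2,1,2,0} = 3
G(12) = mex{1,3,1,1} = 0
G(13) = mex{3,0,3,1} = 2
G(14) = mex{0,2,0,0} = 1
G(15) = mex{2,1,2,2} = 0
G(16) = mex{1,3,1,1} = 0
G(17) = mex{0,0,3,3} = 1
G(18) = mex{0,2,0,0} = 1
G(19) = mex{1,1,2,2} = 0
G(20) = mex{1,0,1,1} = 2
G(21) = mex{0,0,0,3} = 1
G(22) = mex{2,1,0,0} = 3
G(23) = mex{1,1,1,2} = 0
G(24) = mex{3,0,1,1} = 2

2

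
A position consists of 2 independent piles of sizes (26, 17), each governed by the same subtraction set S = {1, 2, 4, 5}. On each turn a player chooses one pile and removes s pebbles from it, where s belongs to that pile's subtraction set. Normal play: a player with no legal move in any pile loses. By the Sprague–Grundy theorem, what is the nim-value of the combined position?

0

All piles use S = {1, 2, 4, 5}:
n :  0  1  2  3  4  5  6  7  8  9 10 11 12 13 14 15 16 17 18 19 20 21 22 23 24 25 26
G :  0  1  2  0  1  2  0  1  2  0  1  2  0  1  2  0  1  2  0  1  2  0  1  2  0  1  2
Pile A: G(26) = 2.
Pile B: G(17) = 2.
Combined Grundy value = 2 ⊕ 2 = 0.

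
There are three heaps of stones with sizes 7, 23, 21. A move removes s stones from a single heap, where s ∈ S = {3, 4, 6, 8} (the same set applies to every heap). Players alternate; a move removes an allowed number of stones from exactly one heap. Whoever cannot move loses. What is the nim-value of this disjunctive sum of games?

1

All heaps use S = {3, 4, 6, 8}:
G(0) = 0
G(1) = mex{} = 0
G(2) = mex{} = 0
G(3) = mex{0} = 1
G(4) = mex{0,0} = 1
G(5) = mex{0,0} = 1
G(6) = mex{1,0,0} = 2
G(7) = mex{1,1,0} = 2
G(8) = mex{1,1,0,0} = 2
G(9) = mex{2,1,1,0} = 3
G(10) = mex{2,2,1,0} = 3
G(11) = mex{2,2,1,1} = 0
G(12) = mex{3,2,2,1} = 0
G(13) = mex{3,3,2,1} = 0
G(14) = mex{0,3,2,2} = 1
G(15) = mex{0,0,3,2} = 1
G(16) = mex{0,0,3,2} = 1
G(17) = mex{1,0,0,3} = 2
G(18) = mex{1,1,0,3} = 2
G(19) = mex{1,1,0,0} = 2
G(20) = mex{2,1,1,0} = 3
G(21) = mex{2,2,1,0} = 3
G(22) = mex{2,2,1,1} = 0
G(23) = mex{3,2,2,1} = 0
Heap A: G(7) = 2.
Heap B: G(23) = 0.
Heap C: G(21) = 3.
Combined Grundy value = 2 ⊕ 0 ⊕ 3 = 1.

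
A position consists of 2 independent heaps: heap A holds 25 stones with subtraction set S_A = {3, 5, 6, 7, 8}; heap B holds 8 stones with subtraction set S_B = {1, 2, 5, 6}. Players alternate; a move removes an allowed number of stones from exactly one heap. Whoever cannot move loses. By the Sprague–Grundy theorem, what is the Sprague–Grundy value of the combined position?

0

Heap A, S = {3, 5, 6, 7, 8}:
G(0) = 0
G(1) = mex{} = 0
G(2) = mex{} = 0
G(3) = mex{0} = 1
G(4) = mex{0} = 1
G(5) = mex{0,0} = 1
G(6) = mex{1,0,0} = 2
G(7) = mex{1,0,0,0} = 2
G(8) = mex{1,1,0,0,0} = 2
G(9) = mex{2,1,1,0,0} = 3
G(10) = mex{2,1,1,1,0} = 3
G(11) = mex{2,2,1,1,1} = 0
G(12) = mex{3,2,2,1,1} = 0
G(13) = mex{3,2,2,2,1} = 0
G(14) = mex{0,3,2,2,2} = 1
G(15) = mex{0,3,3,2,2} = 1
G(16) = mex{0,0,3,3,2} = 1
G(17) = mex{1,0,0,3,3} = 2
G(18) = mex{1,0,0,0,3} = 2
G(19) = mex{1,1,0,0,0} = 2
G(20) = mex{2,1,1,0,0} = 3
G(21) = mex{2,1,1,1,0} = 3
G(22) = mex{2,2,1,1,1} = 0
G(23) = mex{3,2,2,1,1} = 0
G(24) = mex{3,2,2,2,1} = 0
G(25) = mex{0,3,2,2,2} = 1
G_A(25) = 1.
Heap B, S = {1, 2, 5, 6}:
n : 0 1 2 3 4 5 6 7 8
G : 0 1 2 0 1 2 3 0 1
G_B(8) = 1.
Combined Grundy value = 1 ⊕ 1 = 0.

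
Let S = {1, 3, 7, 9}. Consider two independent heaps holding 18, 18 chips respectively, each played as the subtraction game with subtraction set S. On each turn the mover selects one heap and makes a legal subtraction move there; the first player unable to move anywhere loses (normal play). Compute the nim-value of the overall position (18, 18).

0

All heaps use S = {1, 3, 7, 9}:
G(0) = 0
G(1) = mex{0} = 1
G(2) = mex{1} = 0
G(3) = mex{0,0} = 1
G(4) = mex{1,1} = 0
G(5) = mex{0,0} = 1
G(6) = mex{1,1} = 0
G(7) = mex{0,0,0} = 1
G(8) = mex{1,1,1} = 0
G(9) = mex{0,0,0,0} = 1
G(10) = mex{1,1,1,1} = 0
G(11) = mex{0,0,0,0} = 1
G(12) = mex{1,1,1,1} = 0
G(13) = mex{0,0,0,0} = 1
G(14) = mex{1,1,1,1} = 0
G(15) = mex{0,0,0,0} = 1
G(16) = mex{1,1,1,1} = 0
G(17) = mex{0,0,0,0} = 1
G(18) = mex{1,1,1,1} = 0
Heap A: G(18) = 0.
Heap B: G(18) = 0.
Combined Grundy value = 0 ⊕ 0 = 0.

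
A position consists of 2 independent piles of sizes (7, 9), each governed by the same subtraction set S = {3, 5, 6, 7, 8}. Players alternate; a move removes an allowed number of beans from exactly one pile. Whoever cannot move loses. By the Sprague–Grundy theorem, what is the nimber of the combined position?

1

All piles use S = {3, 5, 6, 7, 8}:
n : 0 1 2 3 4 5 6 7 8 9
G : 0 0 0 1 1 1 2 2 2 3
Pile A: G(7) = 2.
Pile B: G(9) = 3.
Combined Grundy value = 2 ⊕ 3 = 1.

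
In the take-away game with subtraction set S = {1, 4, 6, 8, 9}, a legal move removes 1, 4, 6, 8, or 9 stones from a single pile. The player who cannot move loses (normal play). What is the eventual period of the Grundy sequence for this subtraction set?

n :  0  1  2  3  4  5  6  7  8  9 10 11 12 13 14 15 16 17 18 19 20 21 22 23 24 25 26 27 28 29 30 31 32 33 34 35
G :  0  1  0  1  2  0  1  0  1  2  3  2  0  1  2  3  2  0  1  0  1  2  0  1  0  1  2  3  2  0  1  2  3  2  0  1
G(n+17) = G(n) holds for n = 0,…,8 (a full window of length max(S) = 9), so the sequence is purely periodic with period 17.

17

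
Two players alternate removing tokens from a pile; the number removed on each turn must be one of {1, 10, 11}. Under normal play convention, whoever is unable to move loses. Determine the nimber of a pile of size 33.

G(0) = 0
G(1) = mex{0} = 1
G(2) = mex{1} = 0
G(3) = mex{0} = 1
G(4) = mex{1} = 0
G(5) = mex{0} = 1
G(6) = mex{1} = 0
G(7) = mex{0} = 1
G(8) = mex{1} = 0
G(9) = mex{0} = 1
G(10) = mex{1,0} = 2
G(11) = mex{2,1,0} = 3
G(12) = mex{3,0,1} = 2
G(13) = mex{2,1,0} = 3
G(14) = mex{3,0,1} = 2
G(15) = mex{2,1,0} = 3
G(16) = mex{3,0,1} = 2
G(17) = mex{2,1,0} = 3
G(18) = mex{3,0,1} = 2
G(19) = mex{2,1,0} = 3
G(20) = mex{3,2,1} = 0
G(21) = mex{0,3,2} = 1
G(22) = mex{1,2,3} = 0
G(23) = mex{0,3,2} = 1
G(24) = mex{1,2,3} = 0
G(25) = mex{0,3,2} = 1
G(26) = mex{1,2,3} = 0
G(27) = mex{0,3,2} = 1
G(28) = mex{1,2,3} = 0
G(29) = mex{0,3,2} = 1
G(30) = mex{1,0,3} = 2
G(31) = mex{2,1,0} = 3
G(32) = mex{3,0,1} = 2
G(33) = mex{2,1,0} = 3

3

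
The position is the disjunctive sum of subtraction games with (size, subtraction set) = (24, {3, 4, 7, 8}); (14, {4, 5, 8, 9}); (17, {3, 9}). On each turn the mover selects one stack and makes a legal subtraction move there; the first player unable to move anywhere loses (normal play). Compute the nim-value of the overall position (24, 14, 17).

Stack A, S = {3, 4, 7, 8}:
G(0) = 0
G(1) = mex{} = 0
G(2) = mex{} = 0
G(3) = mex{0} = 1
G(4) = mex{0,0} = 1
G(5) = mex{0,0} = 1
G(6) = mex{1,0} = 2
G(7) = mex{1,1,0} = 2
G(8) = mex{1,1,0,0} = 2
G(9) = mex{2,1,0,0} = 3
G(10) = mex{2,2,1,0} = 3
G(11) = mex{2,2,1,1} = 0
G(12) = mex{3,2,1,1} = 0
G(13) = mex{3,3,2,1} = 0
G(14) = mex{0,3,2,2} = 1
G(15) = mex{0,0,2,2} = 1
G(16) = mex{0,0,3,2} = 1
G(17) = mex{1,0,3,3} = 2
G(18) = mex{1,1,0,3} = 2
G(19) = mex{1,1,0,0} = 2
G(20) = mex{2,1,0,0} = 3
G(21) = mex{2,2,1,0} = 3
G(22) = mex{2,2,1,1} = 0
G(23) = mex{3,2,1,1} = 0
G(24) = mex{3,3,2,1} = 0
G_A(24) = 0.
Stack B, S = {4, 5, 8, 9}:
n :  0  1  2  3  4  5  6  7  8  9 10 11 12 13 14
G :  0  0  0  0  1  1  1  1  2  2  2  2  3  0  0
G_B(14) = 0.
Stack C, S = {3, 9}:
G(0) = 0
G(1) = mex{} = 0
G(2) = mex{} = 0
G(3) = mex{0} = 1
G(4) = mex{0} = 1
G(5) = mex{0} = 1
G(6) = mex{1} = 0
G(7) = mex{1} = 0
G(8) = mex{1} = 0
G(9) = mex{0,0} = 1
G(10) = mex{0,0} = 1
G(11) = mex{0,0} = 1
G(12) = mex{1,1} = 0
G(13) = mex{1,1} = 0
G(14) = mex{1,1} = 0
G(15) = mex{0,0} = 1
G(16) = mex{0,0} = 1
G(17) = mex{0,0} = 1
G_C(17) = 1.
Combined Grundy value = 0 ⊕ 0 ⊕ 1 = 1.

1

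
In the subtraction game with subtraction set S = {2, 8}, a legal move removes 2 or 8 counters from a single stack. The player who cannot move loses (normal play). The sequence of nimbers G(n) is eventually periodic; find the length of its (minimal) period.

G(0) = 0
G(1) = mex{} = 0
G(2) = mex{0} = 1
G(3) = mex{0} = 1
G(4) = mex{1} = 0
G(5) = mex{1} = 0
G(6) = mex{0} = 1
G(7) = mex{0} = 1
G(8) = mex{1,0} = 2
G(9) = mex{1,0} = 2
G(10) = mex{2,1} = 0
G(11) = mex{2,1} = 0
G(12) = mex{0,0} = 1
G(13) = mex{0,0} = 1
G(14) = mex{1,1} = 0
G(15) = mex{1,1} = 0
G(16) = mex{0,2} = 1
G(17) = mex{0,2} = 1
G(18) = mex{1,0} = 2
G(19) = mex{1,0} = 2
G(20) = mex{2,1} = 0
G(21) = mex{2,1} = 0
G(n+10) = G(n) holds for n = 0,…,7 (a full window of length max(S) = 8), so the sequence is purely periodic with period 10.

10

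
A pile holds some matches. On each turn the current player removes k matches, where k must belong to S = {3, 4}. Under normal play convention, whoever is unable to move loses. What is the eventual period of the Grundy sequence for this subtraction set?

n :  0  1  2  3  4  5  6  7  8  9 10 11 12 13 14 15
G :  0  0  0  1  1  1  2  0  0  0  1  1  1  2  0  0
G(n+7) = G(n) holds for n = 0,…,3 (a full window of length max(S) = 4), so the sequence is purely periodic with period 7.

7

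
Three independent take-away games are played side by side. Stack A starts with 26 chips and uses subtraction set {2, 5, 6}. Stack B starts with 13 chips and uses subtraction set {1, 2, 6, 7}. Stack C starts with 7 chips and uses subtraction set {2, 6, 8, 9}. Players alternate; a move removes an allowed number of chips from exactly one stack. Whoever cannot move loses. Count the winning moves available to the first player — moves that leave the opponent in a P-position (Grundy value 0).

Stack A, S = {2, 5, 6}:
n :  0  1  2  3  4  5  6  7  8  9 10 11 12 13 14 15 16 17 18 19 20 21 22 23 24 25 26
G :  0  0  1  1  0  2  1  3  0  2  1  0  0  1  1  0  2  1  3  0  2  1  0  0  1  1  0
G_A(26) = 0.
Stack B, S = {1, 2, 6, 7}:
G(0) = 0
G(1) = mex{0} = 1
G(2) = mex{1,0} = 2
G(3) = mex{2,1} = 0
G(4) = mex{0,2} = 1
G(5) = mex{1,0} = 2
G(6) = mex{2,1,0} = 3
G(7) = mex{3,2,1,0} = 4
G(8) = mex{4,3,2,1} = 0
G(9) = mex{0,4,0,2} = 1
G(10) = mex{1,0,1,0} = 2
G(11) = mex{2,1,2,1} = 0
G(12) = mex{0,2,3,2} = 1
G(13) = mex{1,0,4,3} = 2
G_B(13) = 2.
Stack C, S = {2, 6, 8, 9}:
G(0) = 0
G(1) = mex{} = 0
G(2) = mex{0} = 1
G(3) = mex{0} = 1
G(4) = mex{1} = 0
G(5) = mex{1} = 0
G(6) = mex{0,0} = 1
G(7) = mex{0,0} = 1
G_C(7) = 1.
Combined Grundy value = 0 ⊕ 2 ⊕ 1 = 3.
A winning move leaves total XOR = 0, i.e. changes one component's Grundy value g to g ⊕ X where X is the current total.
Stack A: need g' = 0⊕3 = 3. Options: 26−2→G=1, 26−5→G=1, 26−6→G=2. Hits: 0.
Stack B: need g' = 2⊕3 = 1. Options: 13−1→G=1, 13−2→G=0, 13−6→G=4, 13−7→G=3. Hits: 1.
Stack C: need g' = 1⊕3 = 2. Options: 7−2→G=0, 7−6→G=0. Hits: 0.

1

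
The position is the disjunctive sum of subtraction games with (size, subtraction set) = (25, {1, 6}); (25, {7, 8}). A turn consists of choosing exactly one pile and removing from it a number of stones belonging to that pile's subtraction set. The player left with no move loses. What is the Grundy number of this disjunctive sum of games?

Pile A, S = {1, 6}:
G(0) = 0
G(1) = mex{0} = 1
G(2) = mex{1} = 0
G(3) = mex{0} = 1
G(4) = mex{1} = 0
G(5) = mex{0} = 1
G(6) = mex{1,0} = 2
G(7) = mex{2,1} = 0
G(8) = mex{0,0} = 1
G(9) = mex{1,1} = 0
G(10) = mex{0,0} = 1
G(11) = mex{1,1} = 0
G(12) = mex{0,2} = 1
G(13) = mex{1,0} = 2
G(14) = mex{2,1} = 0
G(15) = mex{0,0} = 1
G(16) = mex{1,1} = 0
G(17) = mex{0,0} = 1
G(18) = mex{1,1} = 0
G(19) = mex{0,2} = 1
G(20) = mex{1,0} = 2
G(21) = mex{2,1} = 0
G(22) = mex{0,0} = 1
G(23) = mex{1,1} = 0
G(24) = mex{0,0} = 1
G(25) = mex{1,1} = 0
G_A(25) = 0.
Pile B, S = {7, 8}:
G(0) = 0
G(1) = mex{} = 0
G(2) = mex{} = 0
G(3) = mex{} = 0
G(4) = mex{} = 0
G(5) = mex{} = 0
G(6) = mex{} = 0
G(7) = mex{0} = 1
G(8) = mex{0,0} = 1
G(9) = mex{0,0} = 1
G(10) = mex{0,0} = 1
G(11) = mex{0,0} = 1
G(12) = mex{0,0} = 1
G(13) = mex{0,0} = 1
G(14) = mex{1,0} = 2
G(15) = mex{1,1} = 0
G(16) = mex{1,1} = 0
G(17) = mex{1,1} = 0
G(18) = mex{1,1} = 0
G(19) = mex{1,1} = 0
G(20) = mex{1,1} = 0
G(21) = mex{2,1} = 0
G(22) = mex{0,2} = 1
G(23) = mex{0,0} = 1
G(24) = mex{0,0} = 1
G(25) = mex{0,0} = 1
G_B(25) = 1.
Combined Grundy value = 0 ⊕ 1 = 1.

1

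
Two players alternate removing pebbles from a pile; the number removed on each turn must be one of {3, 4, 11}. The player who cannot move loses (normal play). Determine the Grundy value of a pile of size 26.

1

n :  0  1  2  3  4  5  6  7  8  9 10 11 12 13 14 15 16 17 18 19 20 21 22 23 24 25 26
G :  0  0  0  1  1  1  2  0  0  0  1  1  1  2  0  0  0  1  1  1  2  0  0  0  1  1  1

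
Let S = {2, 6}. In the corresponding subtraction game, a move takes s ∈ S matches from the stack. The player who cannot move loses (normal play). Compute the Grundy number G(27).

1

G(0) = 0
G(1) = mex{} = 0
G(2) = mex{0} = 1
G(3) = mex{0} = 1
G(4) = mex{1} = 0
G(5) = mex{1} = 0
G(6) = mex{0,0} = 1
G(7) = mex{0,0} = 1
G(8) = mex{1,1} = 0
G(9) = mex{1,1} = 0
G(10) = mex{0,0} = 1
G(11) = mex{0,0} = 1
G(12) = mex{1,1} = 0
G(13) = mex{1,1} = 0
G(14) = mex{0,0} = 1
G(15) = mex{0,0} = 1
G(16) = mex{1,1} = 0
G(17) = mex{1,1} = 0
G(18) = mex{0,0} = 1
G(19) = mex{0,0} = 1
G(20) = mex{1,1} = 0
G(21) = mex{1,1} = 0
G(22) = mex{0,0} = 1
G(23) = mex{0,0} = 1
G(24) = mex{1,1} = 0
G(25) = mex{1,1} = 0
G(26) = mex{0,0} = 1
G(27) = mex{0,0} = 1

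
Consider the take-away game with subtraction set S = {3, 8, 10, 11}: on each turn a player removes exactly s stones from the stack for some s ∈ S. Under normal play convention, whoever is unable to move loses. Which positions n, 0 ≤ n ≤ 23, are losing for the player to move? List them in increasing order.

n :  0  1  2  3  4  5  6  7  8  9 10 11 12 13 14 15 16 17 18 19 20 21 22 23
G :  0  0  0  1  1  1  0  0  2  1  1  3  2  2  2  3  3  3  4  0  0  0  1  1
P-positions are exactly the n with G(n) = 0.

0, 1, 2, 6, 7, 19, 20, 21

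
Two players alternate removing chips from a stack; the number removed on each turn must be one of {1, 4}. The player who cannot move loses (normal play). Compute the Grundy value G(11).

G(0) = 0
G(1) = mex{0} = 1
G(2) = mex{1} = 0
G(3) = mex{0} = 1
G(4) = mex{1,0} = 2
G(5) = mex{2,1} = 0
G(6) = mex{0,0} = 1
G(7) = mex{1,1} = 0
G(8) = mex{0,2} = 1
G(9) = mex{1,0} = 2
G(10) = mex{2,1} = 0
G(11) = mex{0,0} = 1

1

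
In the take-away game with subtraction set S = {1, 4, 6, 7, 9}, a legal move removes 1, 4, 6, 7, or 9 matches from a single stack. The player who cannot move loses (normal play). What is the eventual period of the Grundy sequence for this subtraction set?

13

G(0) = 0
G(1) = mex{0} = 1
G(2) = mex{1} = 0
G(3) = mex{0} = 1
G(4) = mex{1,0} = 2
G(5) = mex{2,1} = 0
G(6) = mex{0,0,0} = 1
G(7) = mex{1,1,1,0} = 2
G(8) = mex{2,2,0,1} = 3
G(9) = mex{3,0,1,0,0} = 2
G(10) = mex{2,1,2,1,1} = 0
G(11) = mex{0,2,0,2,0} = 1
G(12) = mex{1,3,1,0,1} = 2
G(13) = mex{2,2,2,1,2} = 0
G(14) = mex{0,0,3,2,0} = 1
G(15) = mex{1,1,2,3,1} = 0
G(16) = mex{0,2,0,2,2} = 1
G(17) = mex{1,0,1,0,3} = 2
G(18) = mex{2,1,2,1,2} = 0
G(19) = mex{0,0,0,2,0} = 1
G(20) = mex{1,1,1,0,1} = 2
G(21) = mex{2,2,0,1,2} = 3
G(22) = mex{3,0,1,0,0} = 2
G(23) = mex{2,1,2,1,1} = 0
G(24) = mex{0,2,0,2,0} = 1
G(25) = mex{1,3,1,0,1} = 2
G(26) = mex{2,2,2,1,2} = 0
G(27) = mex{0,0,3,2,0} = 1
G(n+13) = G(n) holds for n = 0,…,8 (a full window of length max(S) = 9), so the sequence is purely periodic with period 13.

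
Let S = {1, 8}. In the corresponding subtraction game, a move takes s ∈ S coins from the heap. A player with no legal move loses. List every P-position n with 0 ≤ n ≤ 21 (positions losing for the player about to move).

0, 2, 4, 6, 9, 11, 13, 15, 18, 20

n :  0  1  2  3  4  5  6  7  8  9 10 11 12 13 14 15 16 17 18 19 20 21
G :  0  1  0  1  0  1  0  1  2  0  1  0  1  0  1  0  1  2  0  1  0  1
P-positions are exactly the n with G(n) = 0.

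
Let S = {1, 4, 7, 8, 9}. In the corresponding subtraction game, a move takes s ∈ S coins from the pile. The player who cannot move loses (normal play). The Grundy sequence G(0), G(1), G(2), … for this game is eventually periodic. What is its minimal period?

15

G(0) = 0
G(1) = mex{0} = 1
G(2) = mex{1} = 0
G(3) = mex{0} = 1
G(4) = mex{1,0} = 2
G(5) = mex{2,1} = 0
G(6) = mex{0,0} = 1
G(7) = mex{1,1,0} = 2
G(8) = mex{2,2,1,0} = 3
G(9) = mex{3,0,0,1,0} = 2
G(10) = mex{2,1,1,0,1} = 3
G(11) = mex{3,2,2,1,0} = 4
G(12) = mex{4,3,0,2,1} = 5
G(13) = mex{5,2,1,0,2} = 3
G(14) = mex{3,3,2,1,0} = 4
G(15) = mex{4,4,3,2,1} = 0
G(16) = mex{0,5,2,3,2} = 1
G(17) = mex{1,3,3,2,3} = 0
G(18) = mex{0,4,4,3,2} = 1
G(19) = mex{1,0,5,4,3} = 2
G(20) = mex{2,1,3,5,4} = 0
G(21) = mex{0,0,4,3,5} = 1
G(22) = mex{1,1,0,4,3} = 2
G(23) = mex{2,2,1,0,4} = 3
G(24) = mex{3,0,0,1,0} = 2
G(25) = mex{2,1,1,0,1} = 3
G(26) = mex{3,2,2,1,0} = 4
G(27) = mex{4,3,0,2,1} = 5
G(28) = mex{5,2,1,0,2} = 3
G(29) = mex{3,3,2,1,0} = 4
G(30) = mex{4,4,3,2,1} = 0
G(31) = mex{0,5,2,3,2} = 1
G(n+15) = G(n) holds for n = 0,…,8 (a full window of length max(S) = 9), so the sequence is purely periodic with period 15.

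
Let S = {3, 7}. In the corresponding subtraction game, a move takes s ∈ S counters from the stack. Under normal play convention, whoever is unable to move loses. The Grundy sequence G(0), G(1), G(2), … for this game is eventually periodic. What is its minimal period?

n :  0  1  2  3  4  5  6  7  8  9 10 11 12 13 14 15 16 17 18 19 20 21
G :  0  0  0  1  1  1  0  2  2  1  0  0  0  1  1  1  0  2  2  1  0  0
G(n+10) = G(n) holds for n = 0,…,6 (a full window of length max(S) = 7), so the sequence is purely periodic with period 10.

10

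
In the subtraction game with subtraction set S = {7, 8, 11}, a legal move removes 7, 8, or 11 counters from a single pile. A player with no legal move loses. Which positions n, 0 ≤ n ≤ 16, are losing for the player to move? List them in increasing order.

n :  0  1  2  3  4  5  6  7  8  9 10 11 12 13 14 15 16
G :  0  0  0  0  0  0  0  1  1  1  1  1  1  1  2  2  2
P-positions are exactly the n with G(n) = 0.

0, 1, 2, 3, 4, 5, 6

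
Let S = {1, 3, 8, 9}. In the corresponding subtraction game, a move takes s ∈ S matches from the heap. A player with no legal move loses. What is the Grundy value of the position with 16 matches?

n :  0  1  2  3  4  5  6  7  8  9 10 11 12 13 14 15 16
G :  0  1  0  1  0  1  0  1  2  3  2  3  2  3  2  3  0

0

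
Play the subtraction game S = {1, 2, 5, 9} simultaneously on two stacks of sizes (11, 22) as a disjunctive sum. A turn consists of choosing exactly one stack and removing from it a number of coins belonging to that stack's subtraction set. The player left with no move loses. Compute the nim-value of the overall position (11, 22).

3

All stacks use S = {1, 2, 5, 9}:
G(0) = 0
G(1) = mex{0} = 1
G(2) = mex{1,0} = 2
G(3) = mex{2,1} = 0
G(4) = mex{0,2} = 1
G(5) = mex{1,0,0} = 2
G(6) = mex{2,1,1} = 0
G(7) = mex{0,2,2} = 1
G(8) = mex{1,0,0} = 2
G(9) = mex{2,1,1,0} = 3
G(10) = mex{3,2,2,1} = 0
G(11) = mex{0,3,0,2} = 1
G(12) = mex{1,0,1,0} = 2
G(13) = mex{2,1,2,1} = 0
G(14) = mex{0,2,3,2} = 1
G(15) = mex{1,0,0,0} = 2
G(16) = mex{2,1,1,1} = 0
G(17) = mex{0,2,2,2} = 1
G(18) = mex{1,0,0,3} = 2
G(19) = mex{2,1,1,0} = 3
G(20) = mex{3,2,2,1} = 0
G(21) = mex{0,3,0,2} = 1
G(22) = mex{1,0,1,0} = 2
Stack A: G(11) = 1.
Stack B: G(22) = 2.
Combined Grundy value = 1 ⊕ 2 = 3.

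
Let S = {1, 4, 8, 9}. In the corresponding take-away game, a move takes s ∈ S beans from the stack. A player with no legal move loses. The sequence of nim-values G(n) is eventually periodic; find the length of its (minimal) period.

17

n :  0  1  2  3  4  5  6  7  8  9 10 11 12 13 14 15 16 17 18 19 20 21 22 23 24 25 26 27 28 29 30 31 32 33 34 35
G :  0  1  0  1  2  0  1  0  1  2  3  2  0  1  2  3  2  0  1  0  1  2  0  1  0  1  2  3  2  0  1  2  3  2  0  1
G(n+17) = G(n) holds for n = 0,…,8 (a full window of length max(S) = 9), so the sequence is purely periodic with period 17.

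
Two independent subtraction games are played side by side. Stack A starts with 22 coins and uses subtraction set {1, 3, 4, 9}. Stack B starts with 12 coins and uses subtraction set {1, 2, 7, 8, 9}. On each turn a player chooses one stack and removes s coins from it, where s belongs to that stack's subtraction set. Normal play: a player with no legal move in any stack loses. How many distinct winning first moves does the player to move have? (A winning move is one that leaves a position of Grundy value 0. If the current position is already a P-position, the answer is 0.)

0

Stack A, S = {1, 3, 4, 9}:
n :  0  1  2  3  4  5  6  7  8  9 10 11 12 13 14 15 16 17 18 19 20 21 22
G :  0  1  0  1  2  3  2  0  1  4  3  2  0  1  0  1  2  3  2  0  1  4  3
G_A(22) = 3.
Stack B, S = {1, 2, 7, 8, 9}:
G(0) = 0
G(1) = mex{0} = 1
G(2) = mex{1,0} = 2
G(3) = mex{2,1} = 0
G(4) = mex{0,2} = 1
G(5) = mex{1,0} = 2
G(6) = mex{2,1} = 0
G(7) = mex{0,2,0} = 1
G(8) = mex{1,0,1,0} = 2
G(9) = mex{2,1,2,1,0} = 3
G(10) = mex{3,2,0,2,1} = 4
G(11) = mex{4,3,1,0,2} = 5
G(12) = mex{5,4,2,1,0} = 3
G_B(12) = 3.
Combined Grundy value = 3 ⊕ 3 = 0.
A winning move leaves total XOR = 0, i.e. changes one component's Grundy value g to g ⊕ X where X is the current total.
Stack A: target g' = 3⊕0 = 3, but every legal move changes the Grundy value (mex property), so 0 moves.
Stack B: target g' = 3⊕0 = 3, but every legal move changes the Grundy value (mex property), so 0 moves.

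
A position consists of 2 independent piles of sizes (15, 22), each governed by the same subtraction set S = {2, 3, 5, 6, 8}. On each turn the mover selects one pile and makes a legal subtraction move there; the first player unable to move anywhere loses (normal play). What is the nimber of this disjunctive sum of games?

3

All piles use S = {2, 3, 5, 6, 8}:
n :  0  1  2  3  4  5  6  7  8  9 10 11 12 13 14 15 16 17 18 19 20 21 22
G :  0  0  1  1  2  2  3  3  4  4  0  0  1  1  2  2  3  3  4  4  0  0  1
Pile A: G(15) = 2.
Pile B: G(22) = 1.
Combined Grundy value = 2 ⊕ 1 = 3.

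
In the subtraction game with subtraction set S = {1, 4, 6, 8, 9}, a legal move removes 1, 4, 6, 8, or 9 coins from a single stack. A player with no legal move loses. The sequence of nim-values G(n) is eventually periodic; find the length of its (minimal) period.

n :  0  1  2  3  4  5  6  7  8  9 10 11 12 13 14 15 16 17 18 19 20 21 22 23 24 25 26 27 28 29 30 31 32 33 34 35
G :  0  1  0  1  2  0  1  0  1  2  3  2  0  1  2  3  2  0  1  0  1  2  0  1  0  1  2  3  2  0  1  2  3  2  0  1
G(n+17) = G(n) holds for n = 0,…,8 (a full window of length max(S) = 9), so the sequence is purely periodic with period 17.

17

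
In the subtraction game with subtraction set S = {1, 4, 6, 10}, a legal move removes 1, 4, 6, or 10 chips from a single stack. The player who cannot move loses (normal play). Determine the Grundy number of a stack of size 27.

G(0) = 0
G(1) = mex{0} = 1
G(2) = mex{1} = 0
G(3) = mex{0} = 1
G(4) = mex{1,0} = 2
G(5) = mex{2,1} = 0
G(6) = mex{0,0,0} = 1
G(7) = mex{1,1,1} = 0
G(8) = mex{0,2,0} = 1
G(9) = mex{1,0,1} = 2
G(10) = mex{2,1,2,0} = 3
G(11) = mex{3,0,0,1} = 2
G(12) = mex{2,1,1,0} = 3
G(13) = mex{3,2,0,1} = 4
G(14) = mex{4,3,1,2} = 0
G(15) = mex{0,2,2,0} = 1
G(16) = mex{1,3,3,1} = 0
G(17) = mex{0,4,2,0} = 1
G(18) = mex{1,0,3,1} = 2
G(19) = mex{2,1,4,2} = 0
G(20) = mex{0,0,0,3} = 1
G(21) = mex{1,1,1,2} = 0
G(22) = mex{0,2,0,3} = 1
G(23) = mex{1,0,1,4} = 2
G(24) = mex{2,1,2,0} = 3
G(25) = mex{3,0,0,1} = 2
G(26) = mex{2,1,1,0} = 3
G(27) = mex{3,2,0,1} = 4

4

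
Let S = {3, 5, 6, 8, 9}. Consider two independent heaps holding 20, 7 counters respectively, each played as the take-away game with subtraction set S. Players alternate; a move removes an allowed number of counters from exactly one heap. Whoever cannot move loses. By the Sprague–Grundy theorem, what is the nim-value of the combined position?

0

All heaps use S = {3, 5, 6, 8, 9}:
n :  0  1  2  3  4  5  6  7  8  9 10 11 12 13 14 15 16 17 18 19 20
G :  0  0  0  1  1  1  2  2  2  3  3  3  0  0  0  1  1  1  2  2  2
Heap A: G(20) = 2.
Heap B: G(7) = 2.
Combined Grundy value = 2 ⊕ 2 = 0.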